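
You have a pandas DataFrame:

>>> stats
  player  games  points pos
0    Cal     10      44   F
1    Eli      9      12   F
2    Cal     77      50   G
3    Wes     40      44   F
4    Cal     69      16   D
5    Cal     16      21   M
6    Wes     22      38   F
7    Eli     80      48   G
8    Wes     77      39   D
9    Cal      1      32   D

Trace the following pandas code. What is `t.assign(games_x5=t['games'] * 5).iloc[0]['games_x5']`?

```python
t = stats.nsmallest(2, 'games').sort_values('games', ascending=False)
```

45

take 2 rows with smallest games:
  player  games  points pos
9    Cal      1      32   D
1    Eli      9      12   F
sort by games descending:
  player  games  points pos
1    Eli      9      12   F
9    Cal      1      32   D
add column games_x5 = t['games'] * 5:
  player  games  points pos  games_x5
1    Eli      9      12   F        45
9    Cal      1      32   D         5
Then the value at position 0, column 'games_x5': 45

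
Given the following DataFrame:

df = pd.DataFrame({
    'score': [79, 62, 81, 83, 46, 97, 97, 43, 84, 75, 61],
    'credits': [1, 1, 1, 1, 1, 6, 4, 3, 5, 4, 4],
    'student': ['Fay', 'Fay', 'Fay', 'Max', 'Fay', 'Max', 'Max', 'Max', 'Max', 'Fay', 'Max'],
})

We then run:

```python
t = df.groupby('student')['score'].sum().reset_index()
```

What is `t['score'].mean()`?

404.0

group by student, sum of score:
student
Fay    343
Max    465
Name: score, dtype: int64
reset_index():
  student  score
0     Fay    343
1     Max    465
Reading off the mean of column 'score', we get 404.0.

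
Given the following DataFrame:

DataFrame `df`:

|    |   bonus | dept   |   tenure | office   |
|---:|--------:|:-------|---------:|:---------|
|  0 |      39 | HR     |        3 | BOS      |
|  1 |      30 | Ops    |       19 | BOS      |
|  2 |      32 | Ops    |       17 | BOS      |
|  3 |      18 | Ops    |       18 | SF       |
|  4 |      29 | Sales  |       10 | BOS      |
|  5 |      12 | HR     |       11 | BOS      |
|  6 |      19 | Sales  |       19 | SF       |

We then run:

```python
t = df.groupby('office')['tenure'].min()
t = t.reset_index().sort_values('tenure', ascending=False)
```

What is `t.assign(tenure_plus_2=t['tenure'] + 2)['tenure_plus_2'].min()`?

5

group by office, min of tenure:
office
BOS     3
SF     18
Name: tenure, dtype: int64
reset_index():
  office  tenure
0    BOS       3
1     SF      18
sort by tenure descending:
  office  tenure
1     SF      18
0    BOS       3
add column tenure_plus_2 = t['tenure'] + 2:
  office  tenure  tenure_plus_2
1     SF      18             20
0    BOS       3              5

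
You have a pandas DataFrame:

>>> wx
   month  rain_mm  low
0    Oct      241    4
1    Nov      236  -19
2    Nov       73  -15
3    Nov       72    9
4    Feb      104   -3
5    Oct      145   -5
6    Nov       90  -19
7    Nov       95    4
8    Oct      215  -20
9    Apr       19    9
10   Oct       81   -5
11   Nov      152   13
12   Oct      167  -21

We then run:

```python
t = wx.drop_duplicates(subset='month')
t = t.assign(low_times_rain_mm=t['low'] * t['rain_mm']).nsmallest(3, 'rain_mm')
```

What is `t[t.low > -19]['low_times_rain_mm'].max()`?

171

drop duplicate month (keep=first):
  month  rain_mm  low
0   Oct      241    4
1   Nov      236  -19
4   Feb      104   -3
9   Apr       19    9
add column low_times_rain_mm = t['low'] * t['rain_mm']:
  month  rain_mm  low  low_times_rain_mm
0   Oct      241    4                964
1   Nov      236  -19              -4484
4   Feb      104   -3               -312
9   Apr       19    9                171
take 3 rows with smallest rain_mm:
  month  rain_mm  low  low_times_rain_mm
9   Apr       19    9                171
4   Feb      104   -3               -312
1   Nov      236  -19              -4484
filter rows where low > -19:
  month  rain_mm  low  low_times_rain_mm
9   Apr       19    9                171
4   Feb      104   -3               -312
Finally, max of column 'low_times_rain_mm' = 171.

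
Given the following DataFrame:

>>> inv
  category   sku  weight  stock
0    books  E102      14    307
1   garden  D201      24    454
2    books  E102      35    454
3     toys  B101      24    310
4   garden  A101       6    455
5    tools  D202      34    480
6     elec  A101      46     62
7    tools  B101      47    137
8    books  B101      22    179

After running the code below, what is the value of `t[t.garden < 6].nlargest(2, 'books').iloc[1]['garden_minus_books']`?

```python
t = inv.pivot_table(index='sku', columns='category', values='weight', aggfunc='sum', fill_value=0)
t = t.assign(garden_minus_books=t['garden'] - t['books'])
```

-22

pivot: rows=sku, cols=category, sum(weight):
category  books  elec  garden  tools  toys
sku                                       
A101          0    46       6      0     0
B101         22     0       0     47    24
D201          0     0      24      0     0
D202          0     0       0     34     0
E102         49     0       0      0     0
add column garden_minus_books = t['garden'] - t['books']:
category  books  elec  garden  tools  toys  garden_minus_books
sku                                                           
A101          0    46       6      0     0                   6
B101         22     0       0     47    24                 -22
D201          0     0      24      0     0                  24
D202          0     0       0     34     0                   0
E102         49     0       0      0     0                 -49
filter rows where garden < 6:
category  books  elec  garden  tools  toys  garden_minus_books
sku                                                           
B101         22     0       0     47    24                 -22
D202          0     0       0     34     0                   0
E102         49     0       0      0     0                 -49
take 2 rows with largest books:
category  books  elec  garden  tools  toys  garden_minus_books
sku                                                           
E102         49     0       0      0     0                 -49
B101         22     0       0     47    24                 -22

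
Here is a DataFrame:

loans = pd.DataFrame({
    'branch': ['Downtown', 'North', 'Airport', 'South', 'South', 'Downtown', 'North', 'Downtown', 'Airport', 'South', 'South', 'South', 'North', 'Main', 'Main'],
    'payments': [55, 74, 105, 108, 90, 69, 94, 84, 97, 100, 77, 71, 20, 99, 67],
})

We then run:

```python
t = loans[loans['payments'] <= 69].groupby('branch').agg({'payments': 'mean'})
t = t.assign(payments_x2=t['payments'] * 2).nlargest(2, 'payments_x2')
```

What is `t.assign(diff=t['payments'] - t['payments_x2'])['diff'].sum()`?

filter rows where payments <= 69:
      branch  payments
0   Downtown        55
5   Downtown        69
12     North        20
14      Main        67
group by branch, mean of payments:
          payments
branch            
Downtown      62.0
Main          67.0
North         20.0
add column payments_x2 = t['payments'] * 2:
          payments  payments_x2
branch                         
Downtown      62.0        124.0
Main          67.0        134.0
North         20.0         40.0
take 2 rows with largest payments_x2:
          payments  payments_x2
branch                         
Main          67.0        134.0
Downtown      62.0        124.0
add column diff = t['payments'] - t['payments_x2']:
          payments  payments_x2  diff
branch                               
Main          67.0        134.0 -67.0
Downtown      62.0        124.0 -62.0
Reading off the sum of column 'diff', we get -129.0.

-129.0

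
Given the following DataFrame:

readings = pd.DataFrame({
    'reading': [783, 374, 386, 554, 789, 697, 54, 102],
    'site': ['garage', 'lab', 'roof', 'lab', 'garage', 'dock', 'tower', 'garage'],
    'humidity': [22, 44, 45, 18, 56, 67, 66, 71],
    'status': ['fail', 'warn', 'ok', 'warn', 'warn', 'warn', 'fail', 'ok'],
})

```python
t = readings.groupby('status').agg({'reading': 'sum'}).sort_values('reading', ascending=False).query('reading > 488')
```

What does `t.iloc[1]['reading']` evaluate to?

837

group by status, sum of reading:
        reading
status         
fail        837
ok          488
warn       2414
sort by reading descending:
        reading
status         
warn       2414
fail        837
ok          488
filter rows where reading > 488:
        reading
status         
warn       2414
fail        837
Hence 837.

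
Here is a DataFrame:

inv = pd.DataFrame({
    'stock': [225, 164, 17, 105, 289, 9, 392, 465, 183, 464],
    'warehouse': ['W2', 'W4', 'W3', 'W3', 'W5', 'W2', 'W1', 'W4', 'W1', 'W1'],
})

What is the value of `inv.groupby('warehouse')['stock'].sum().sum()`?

group by warehouse, sum of stock:
warehouse
W1    1039
W2     234
W3     122
W4     629
W5     289
Name: stock, dtype: int64
Finally, sum of the resulting series = 2313.

2313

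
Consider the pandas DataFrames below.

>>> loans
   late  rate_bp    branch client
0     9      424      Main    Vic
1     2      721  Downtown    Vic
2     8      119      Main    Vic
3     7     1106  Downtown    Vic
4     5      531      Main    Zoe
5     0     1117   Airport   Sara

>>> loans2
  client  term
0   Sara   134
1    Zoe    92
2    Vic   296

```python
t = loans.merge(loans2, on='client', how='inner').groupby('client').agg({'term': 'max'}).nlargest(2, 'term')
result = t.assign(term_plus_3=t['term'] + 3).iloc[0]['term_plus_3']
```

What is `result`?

299

merge on 'client' (how='inner') → 6 rows:
   late  rate_bp    branch client  term
0     9      424      Main    Vic   296
1     2      721  Downtown    Vic   296
2     8      119      Main    Vic   296
3     7     1106  Downtown    Vic   296
4     5      531      Main    Zoe    92
5     0     1117   Airport   Sara   134
group by client, max of term:
        term
client      
Sara     134
Vic      296
Zoe       92
take 2 rows with largest term:
        term
client      
Vic      296
Sara     134
add column term_plus_3 = t['term'] + 3:
        term  term_plus_3
client                   
Vic      296          299
Sara     134          137
Finally, value at position 0, column 'term_plus_3' = 299.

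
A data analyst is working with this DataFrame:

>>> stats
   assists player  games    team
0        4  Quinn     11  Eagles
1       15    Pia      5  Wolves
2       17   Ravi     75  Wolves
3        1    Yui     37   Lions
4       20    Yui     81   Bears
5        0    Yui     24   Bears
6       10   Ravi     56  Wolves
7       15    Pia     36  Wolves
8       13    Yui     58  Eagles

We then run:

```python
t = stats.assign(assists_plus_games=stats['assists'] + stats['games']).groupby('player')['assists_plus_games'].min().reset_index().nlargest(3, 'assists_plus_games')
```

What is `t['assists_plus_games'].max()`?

add column assists_plus_games = stats['assists'] + stats['games']:
   assists player  games    team  assists_plus_games
0        4  Quinn     11  Eagles                  15
1       15    Pia      5  Wolves                  20
2       17   Ravi     75  Wolves                  92
3        1    Yui     37   Lions                  38
4       20    Yui     81   Bears                 101
5        0    Yui     24   Bears                  24
6       10   Ravi     56  Wolves                  66
7       15    Pia     36  Wolves                  51
8       13    Yui     58  Eagles                  71
group by player, min of assists_plus_games:
player
Pia      20
Quinn    15
Ravi     66
Yui      24
Name: assists_plus_games, dtype: int64
reset_index():
  player  assists_plus_games
0    Pia                  20
1  Quinn                  15
2   Ravi                  66
3    Yui                  24
take 3 rows with largest assists_plus_games:
  player  assists_plus_games
2   Ravi                  66
3    Yui                  24
0    Pia                  20
So max() = 66.

66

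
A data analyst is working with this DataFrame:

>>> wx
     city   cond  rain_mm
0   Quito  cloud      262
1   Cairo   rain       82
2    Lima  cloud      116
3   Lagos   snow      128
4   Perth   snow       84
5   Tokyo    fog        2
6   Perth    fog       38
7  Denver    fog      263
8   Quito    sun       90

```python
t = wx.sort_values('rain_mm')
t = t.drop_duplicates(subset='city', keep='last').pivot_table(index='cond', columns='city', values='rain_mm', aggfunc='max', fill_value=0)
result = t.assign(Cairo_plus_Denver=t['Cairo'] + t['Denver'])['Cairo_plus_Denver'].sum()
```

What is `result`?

sort by rain_mm:
     city   cond  rain_mm
5   Tokyo    fog        2
6   Perth    fog       38
1   Cairo   rain       82
4   Perth   snow       84
8   Quito    sun       90
2    Lima  cloud      116
3   Lagos   snow      128
0   Quito  cloud      262
7  Denver    fog      263
drop duplicate city (keep=last):
     city   cond  rain_mm
5   Tokyo    fog        2
1   Cairo   rain       82
4   Perth   snow       84
2    Lima  cloud      116
3   Lagos   snow      128
0   Quito  cloud      262
7  Denver    fog      263
pivot: rows=cond, cols=city, max(rain_mm):
city   Cairo  Denver  Lagos  Lima  Perth  Quito  Tokyo
cond                                                  
cloud      0       0      0   116      0    262      0
fog        0     263      0     0      0      0      2
rain      82       0      0     0      0      0      0
snow       0       0    128     0     84      0      0
add column Cairo_plus_Denver = t['Cairo'] + t['Denver']:
city   Cairo  Denver  Lagos  Lima  Perth  Quito  Tokyo  Cairo_plus_Denver
cond                                                                     
cloud      0       0      0   116      0    262      0                  0
fog        0     263      0     0      0      0      2                263
rain      82       0      0     0      0      0      0                 82
snow       0       0    128     0     84      0      0                  0
Taking the sum of column 'Cairo_plus_Denver' gives 345.

345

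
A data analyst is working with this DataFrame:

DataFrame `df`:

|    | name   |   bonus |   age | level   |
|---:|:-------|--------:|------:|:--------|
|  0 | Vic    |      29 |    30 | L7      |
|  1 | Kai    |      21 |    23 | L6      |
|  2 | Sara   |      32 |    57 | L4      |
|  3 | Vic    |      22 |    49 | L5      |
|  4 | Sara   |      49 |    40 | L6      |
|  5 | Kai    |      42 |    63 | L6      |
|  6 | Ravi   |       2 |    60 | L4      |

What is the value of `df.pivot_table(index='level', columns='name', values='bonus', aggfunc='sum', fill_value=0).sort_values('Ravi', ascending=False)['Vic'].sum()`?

51

pivot: rows=level, cols=name, sum(bonus):
name   Kai  Ravi  Sara  Vic
level                      
L4       0     2    32    0
L5       0     0     0   22
L6      63     0    49    0
L7       0     0     0   29
sort by Ravi descending:
name   Kai  Ravi  Sara  Vic
level                      
L4       0     2    32    0
L5       0     0     0   22
L6      63     0    49    0
L7       0     0     0   29
Taking the sum of column 'Vic' gives 51.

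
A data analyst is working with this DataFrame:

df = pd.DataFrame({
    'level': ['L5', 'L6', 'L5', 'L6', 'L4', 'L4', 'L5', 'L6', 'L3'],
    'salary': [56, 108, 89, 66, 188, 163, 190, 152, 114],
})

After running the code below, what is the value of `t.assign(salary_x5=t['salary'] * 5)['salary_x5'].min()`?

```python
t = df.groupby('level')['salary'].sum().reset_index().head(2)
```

570

group by level, sum of salary:
level
L3    114
L4    351
L5    335
L6    326
Name: salary, dtype: int64
reset_index():
  level  salary
0    L3     114
1    L4     351
2    L5     335
3    L6     326
take first 2 rows:
  level  salary
0    L3     114
1    L4     351
add column salary_x5 = t['salary'] * 5:
  level  salary  salary_x5
0    L3     114        570
1    L4     351       1755
Reading off the min of column 'salary_x5', we get 570.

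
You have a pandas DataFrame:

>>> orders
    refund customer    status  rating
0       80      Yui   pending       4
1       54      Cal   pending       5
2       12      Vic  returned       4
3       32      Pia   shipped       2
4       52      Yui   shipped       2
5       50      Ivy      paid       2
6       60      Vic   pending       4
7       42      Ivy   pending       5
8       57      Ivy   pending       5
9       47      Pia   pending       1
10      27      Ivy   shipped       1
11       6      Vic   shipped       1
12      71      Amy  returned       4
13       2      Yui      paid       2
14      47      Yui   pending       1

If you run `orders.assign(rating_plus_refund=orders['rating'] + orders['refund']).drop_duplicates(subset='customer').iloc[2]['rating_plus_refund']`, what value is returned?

add column rating_plus_refund = orders['rating'] + orders['refund']:
    refund customer    status  rating  rating_plus_refund
0       80      Yui   pending       4                  84
1       54      Cal   pending       5                  59
2       12      Vic  returned       4                  16
3       32      Pia   shipped       2                  34
4       52      Yui   shipped       2                  54
5       50      Ivy      paid       2                  52
6       60      Vic   pending       4                  64
7       42      Ivy   pending       5                  47
8       57      Ivy   pending       5                  62
9       47      Pia   pending       1                  48
10      27      Ivy   shipped       1                  28
11       6      Vic   shipped       1                   7
12      71      Amy  returned       4                  75
13       2      Yui      paid       2                   4
14      47      Yui   pending       1                  48
drop duplicate customer (keep=first):
    refund customer    status  rating  rating_plus_refund
0       80      Yui   pending       4                  84
1       54      Cal   pending       5                  59
2       12      Vic  returned       4                  16
3       32      Pia   shipped       2                  34
5       50      Ivy      paid       2                  52
12      71      Amy  returned       4                  75

16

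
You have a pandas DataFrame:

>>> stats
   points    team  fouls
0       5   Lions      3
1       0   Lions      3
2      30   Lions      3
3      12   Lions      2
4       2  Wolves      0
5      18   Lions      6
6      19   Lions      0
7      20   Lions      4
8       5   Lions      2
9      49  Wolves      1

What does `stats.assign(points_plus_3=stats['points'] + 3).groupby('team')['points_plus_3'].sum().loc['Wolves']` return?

add column points_plus_3 = stats['points'] + 3:
   points    team  fouls  points_plus_3
0       5   Lions      3              8
1       0   Lions      3              3
2      30   Lions      3             33
3      12   Lions      2             15
4       2  Wolves      0              5
5      18   Lions      6             21
6      19   Lions      0             22
7      20   Lions      4             23
8       5   Lions      2              8
9      49  Wolves      1             52
group by team, sum of points_plus_3:
team
Lions     133
Wolves     57
Name: points_plus_3, dtype: int64
Finally, value at index 'Wolves' = 57.

57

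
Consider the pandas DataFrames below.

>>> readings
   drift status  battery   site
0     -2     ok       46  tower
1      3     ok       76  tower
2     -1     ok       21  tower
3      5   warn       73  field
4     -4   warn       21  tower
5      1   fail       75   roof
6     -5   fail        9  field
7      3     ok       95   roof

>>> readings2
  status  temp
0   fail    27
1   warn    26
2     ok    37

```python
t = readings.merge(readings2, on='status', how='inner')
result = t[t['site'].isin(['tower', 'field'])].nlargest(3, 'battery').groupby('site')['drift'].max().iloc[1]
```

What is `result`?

merge on 'status' (how='inner') → 8 rows:
   drift status  battery   site  temp
0     -2     ok       46  tower    37
1      3     ok       76  tower    37
2     -1     ok       21  tower    37
3      5   warn       73  field    26
4     -4   warn       21  tower    26
5      1   fail       75   roof    27
6     -5   fail        9  field    27
7      3     ok       95   roof    37
filter rows where site in ['tower', 'field']:
   drift status  battery   site  temp
0     -2     ok       46  tower    37
1      3     ok       76  tower    37
2     -1     ok       21  tower    37
3      5   warn       73  field    26
4     -4   warn       21  tower    26
6     -5   fail        9  field    27
take 3 rows with largest battery:
   drift status  battery   site  temp
1      3     ok       76  tower    37
3      5   warn       73  field    26
0     -2     ok       46  tower    37
group by site, max of drift:
site
field    5
tower    3
Name: drift, dtype: int64

3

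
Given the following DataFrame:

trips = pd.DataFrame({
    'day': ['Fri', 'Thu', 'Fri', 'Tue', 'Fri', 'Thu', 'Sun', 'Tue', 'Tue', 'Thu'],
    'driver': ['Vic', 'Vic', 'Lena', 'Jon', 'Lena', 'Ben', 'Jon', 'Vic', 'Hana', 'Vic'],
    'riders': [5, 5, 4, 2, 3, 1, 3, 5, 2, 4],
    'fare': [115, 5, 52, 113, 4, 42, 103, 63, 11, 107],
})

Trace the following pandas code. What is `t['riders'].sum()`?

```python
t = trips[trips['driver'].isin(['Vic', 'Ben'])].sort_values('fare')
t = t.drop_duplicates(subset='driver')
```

6

filter rows where driver in ['Vic', 'Ben']:
   day driver  riders  fare
0  Fri    Vic       5   115
1  Thu    Vic       5     5
5  Thu    Ben       1    42
7  Tue    Vic       5    63
9  Thu    Vic       4   107
sort by fare:
   day driver  riders  fare
1  Thu    Vic       5     5
5  Thu    Ben       1    42
7  Tue    Vic       5    63
9  Thu    Vic       4   107
0  Fri    Vic       5   115
drop duplicate driver (keep=first):
   day driver  riders  fare
1  Thu    Vic       5     5
5  Thu    Ben       1    42
Then the sum of column 'riders': 6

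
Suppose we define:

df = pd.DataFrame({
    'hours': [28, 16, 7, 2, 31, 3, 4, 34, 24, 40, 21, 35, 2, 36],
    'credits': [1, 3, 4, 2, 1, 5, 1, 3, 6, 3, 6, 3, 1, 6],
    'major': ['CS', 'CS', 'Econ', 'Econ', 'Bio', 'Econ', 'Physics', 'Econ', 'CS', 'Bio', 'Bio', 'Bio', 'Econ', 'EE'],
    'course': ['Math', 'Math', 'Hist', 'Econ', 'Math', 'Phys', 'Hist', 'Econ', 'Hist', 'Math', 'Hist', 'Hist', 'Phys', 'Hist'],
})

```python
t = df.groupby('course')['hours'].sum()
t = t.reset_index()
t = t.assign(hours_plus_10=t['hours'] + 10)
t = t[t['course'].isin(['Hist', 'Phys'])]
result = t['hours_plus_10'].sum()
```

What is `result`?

group by course, sum of hours:
course
Econ     36
Hist    127
Math    115
Phys      5
Name: hours, dtype: int64
reset_index():
  course  hours
0   Econ     36
1   Hist    127
2   Math    115
3   Phys      5
add column hours_plus_10 = t['hours'] + 10:
  course  hours  hours_plus_10
0   Econ     36             46
1   Hist    127            137
2   Math    115            125
3   Phys      5             15
filter rows where course in ['Hist', 'Phys']:
  course  hours  hours_plus_10
1   Hist    127            137
3   Phys      5             15

152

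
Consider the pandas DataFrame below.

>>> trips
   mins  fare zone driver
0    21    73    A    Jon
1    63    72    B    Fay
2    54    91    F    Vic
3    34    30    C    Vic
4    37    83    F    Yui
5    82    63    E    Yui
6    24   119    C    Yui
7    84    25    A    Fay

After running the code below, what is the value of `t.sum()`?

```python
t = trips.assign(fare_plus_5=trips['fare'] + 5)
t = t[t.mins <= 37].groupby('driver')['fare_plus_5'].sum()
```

325

add column fare_plus_5 = trips['fare'] + 5:
   mins  fare zone driver  fare_plus_5
0    21    73    A    Jon           78
1    63    72    B    Fay           77
2    54    91    F    Vic           96
3    34    30    C    Vic           35
4    37    83    F    Yui           88
5    82    63    E    Yui           68
6    24   119    C    Yui          124
7    84    25    A    Fay           30
filter rows where mins <= 37:
   mins  fare zone driver  fare_plus_5
0    21    73    A    Jon           78
3    34    30    C    Vic           35
4    37    83    F    Yui           88
6    24   119    C    Yui          124
group by driver, sum of fare_plus_5:
driver
Jon     78
Vic     35
Yui    212
Name: fare_plus_5, dtype: int64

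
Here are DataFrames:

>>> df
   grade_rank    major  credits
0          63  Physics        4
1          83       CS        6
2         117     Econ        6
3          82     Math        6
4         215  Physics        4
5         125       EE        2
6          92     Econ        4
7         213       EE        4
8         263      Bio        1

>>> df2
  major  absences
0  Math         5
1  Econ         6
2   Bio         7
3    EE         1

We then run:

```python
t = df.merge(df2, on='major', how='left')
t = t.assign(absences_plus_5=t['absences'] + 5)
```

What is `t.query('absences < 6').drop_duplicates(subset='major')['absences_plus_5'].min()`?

merge on 'major' (how='left') → 9 rows:
   grade_rank    major  credits  absences
0          63  Physics        4       NaN
1          83       CS        6       NaN
2         117     Econ        6       6.0
3          82     Math        6       5.0
4         215  Physics        4       NaN
5         125       EE        2       1.0
6          92     Econ        4       6.0
7         213       EE        4       1.0
8         263      Bio        1       7.0
add column absences_plus_5 = t['absences'] + 5:
   grade_rank    major  credits  absences  absences_plus_5
0          63  Physics        4       NaN              NaN
1          83       CS        6       NaN              NaN
2         117     Econ        6       6.0             11.0
3          82     Math        6       5.0             10.0
4         215  Physics        4       NaN              NaN
5         125       EE        2       1.0              6.0
6          92     Econ        4       6.0             11.0
7         213       EE        4       1.0              6.0
8         263      Bio        1       7.0             12.0
filter rows where absences < 6:
   grade_rank major  credits  absences  absences_plus_5
3          82  Math        6       5.0             10.0
5         125    EE        2       1.0              6.0
7         213    EE        4       1.0              6.0
drop duplicate major (keep=first):
   grade_rank major  credits  absences  absences_plus_5
3          82  Math        6       5.0             10.0
5         125    EE        2       1.0              6.0

6.0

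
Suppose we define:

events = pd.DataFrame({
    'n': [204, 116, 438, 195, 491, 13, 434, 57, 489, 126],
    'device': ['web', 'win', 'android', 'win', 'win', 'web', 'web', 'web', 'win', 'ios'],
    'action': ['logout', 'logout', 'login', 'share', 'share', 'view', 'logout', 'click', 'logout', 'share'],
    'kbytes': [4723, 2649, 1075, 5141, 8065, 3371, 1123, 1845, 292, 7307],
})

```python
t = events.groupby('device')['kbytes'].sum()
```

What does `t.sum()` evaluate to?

35591

group by device, sum of kbytes:
device
android     1075
ios         7307
web        11062
win        16147
Name: kbytes, dtype: int64
Reading off the sum of the resulting series, we get 35591.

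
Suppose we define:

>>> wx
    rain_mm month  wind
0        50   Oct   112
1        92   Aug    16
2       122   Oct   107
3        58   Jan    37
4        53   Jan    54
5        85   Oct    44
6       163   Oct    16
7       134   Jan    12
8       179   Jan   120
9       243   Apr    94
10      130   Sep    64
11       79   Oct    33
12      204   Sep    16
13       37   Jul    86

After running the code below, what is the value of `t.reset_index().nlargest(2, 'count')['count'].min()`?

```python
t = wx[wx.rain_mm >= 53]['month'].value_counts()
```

filter rows where rain_mm >= 53:
    rain_mm month  wind
1        92   Aug    16
2       122   Oct   107
3        58   Jan    37
4        53   Jan    54
5        85   Oct    44
6       163   Oct    16
7       134   Jan    12
8       179   Jan   120
9       243   Apr    94
10      130   Sep    64
11       79   Oct    33
12      204   Sep    16
value_counts of month:
month
Oct    4
Jan    4
Sep    2
Aug    1
Apr    1
Name: count, dtype: int64
reset_index():
  month  count
0   Oct      4
1   Jan      4
2   Sep      2
3   Aug      1
4   Apr      1
take 2 rows with largest count:
  month  count
0   Oct      4
1   Jan      4
So min() = 4.

4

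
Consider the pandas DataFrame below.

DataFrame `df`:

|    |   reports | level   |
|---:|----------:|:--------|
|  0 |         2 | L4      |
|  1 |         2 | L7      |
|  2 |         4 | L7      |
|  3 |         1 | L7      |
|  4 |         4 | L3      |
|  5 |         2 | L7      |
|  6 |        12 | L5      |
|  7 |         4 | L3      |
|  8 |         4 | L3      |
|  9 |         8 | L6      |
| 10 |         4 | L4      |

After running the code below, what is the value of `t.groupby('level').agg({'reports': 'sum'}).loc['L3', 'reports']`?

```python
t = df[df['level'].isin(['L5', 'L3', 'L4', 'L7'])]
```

filter rows where level in ['L5', 'L3', 'L4', 'L7']:
    reports level
0         2    L4
1         2    L7
2         4    L7
3         1    L7
4         4    L3
5         2    L7
6        12    L5
7         4    L3
8         4    L3
10        4    L4
group by level, sum of reports:
       reports
level         
L3          12
L4           6
L5          12
L7           9
Finally, value at row 'L3', column 'reports' = 12.

12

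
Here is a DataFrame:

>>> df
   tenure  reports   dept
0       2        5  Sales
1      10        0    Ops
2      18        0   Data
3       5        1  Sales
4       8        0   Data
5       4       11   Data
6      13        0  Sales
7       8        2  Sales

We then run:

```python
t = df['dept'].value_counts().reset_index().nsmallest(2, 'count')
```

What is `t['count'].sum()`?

4

value_counts of dept:
dept
Sales    4
Data     3
Ops      1
Name: count, dtype: int64
reset_index():
    dept  count
0  Sales      4
1   Data      3
2    Ops      1
take 2 rows with smallest count:
   dept  count
2   Ops      1
1  Data      3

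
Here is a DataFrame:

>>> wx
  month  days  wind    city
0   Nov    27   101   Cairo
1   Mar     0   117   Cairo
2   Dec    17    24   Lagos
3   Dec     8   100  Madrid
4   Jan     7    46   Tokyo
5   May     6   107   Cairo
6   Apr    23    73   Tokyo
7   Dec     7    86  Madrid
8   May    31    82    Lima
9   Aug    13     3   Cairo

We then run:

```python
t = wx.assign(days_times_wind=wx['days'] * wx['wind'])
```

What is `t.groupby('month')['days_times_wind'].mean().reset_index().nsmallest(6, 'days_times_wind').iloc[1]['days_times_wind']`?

add column days_times_wind = wx['days'] * wx['wind']:
  month  days  wind    city  days_times_wind
0   Nov    27   101   Cairo             2727
1   Mar     0   117   Cairo                0
2   Dec    17    24   Lagos              408
3   Dec     8   100  Madrid              800
4   Jan     7    46   Tokyo              322
5   May     6   107   Cairo              642
6   Apr    23    73   Tokyo             1679
7   Dec     7    86  Madrid              602
8   May    31    82    Lima             2542
9   Aug    13     3   Cairo               39
group by month, mean of days_times_wind:
month
Apr    1679.000000
Aug      39.000000
Dec     603.333333
Jan     322.000000
Mar       0.000000
May    1592.000000
Nov    2727.000000
Name: days_times_wind, dtype: float64
reset_index():
  month  days_times_wind
0   Apr      1679.000000
1   Aug        39.000000
2   Dec       603.333333
3   Jan       322.000000
4   Mar         0.000000
5   May      1592.000000
6   Nov      2727.000000
take 6 rows with smallest days_times_wind:
  month  days_times_wind
4   Mar         0.000000
1   Aug        39.000000
3   Jan       322.000000
2   Dec       603.333333
5   May      1592.000000
0   Apr      1679.000000
Reading off the value at position 1, column 'days_times_wind', we get 39.0.

39.0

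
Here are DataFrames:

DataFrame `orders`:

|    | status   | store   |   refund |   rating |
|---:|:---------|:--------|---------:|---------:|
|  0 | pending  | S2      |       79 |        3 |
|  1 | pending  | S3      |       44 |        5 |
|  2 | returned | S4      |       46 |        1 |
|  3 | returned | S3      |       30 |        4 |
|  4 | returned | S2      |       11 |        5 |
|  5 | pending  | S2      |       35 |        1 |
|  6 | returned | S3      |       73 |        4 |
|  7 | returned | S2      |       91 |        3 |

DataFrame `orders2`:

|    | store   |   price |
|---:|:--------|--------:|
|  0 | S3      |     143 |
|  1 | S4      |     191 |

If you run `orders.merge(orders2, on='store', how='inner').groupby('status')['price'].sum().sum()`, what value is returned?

merge on 'store' (how='inner') → 4 rows:
     status store  refund  rating  price
0   pending    S3      44       5    143
1  returned    S4      46       1    191
2  returned    S3      30       4    143
3  returned    S3      73       4    143
group by status, sum of price:
status
pending     143
returned    477
Name: price, dtype: int64

620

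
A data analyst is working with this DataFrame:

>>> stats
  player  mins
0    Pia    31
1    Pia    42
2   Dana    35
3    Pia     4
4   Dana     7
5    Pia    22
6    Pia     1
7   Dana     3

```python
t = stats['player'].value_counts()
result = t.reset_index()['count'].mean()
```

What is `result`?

4.0

value_counts of player:
player
Pia     5
Dana    3
Name: count, dtype: int64
reset_index():
  player  count
0    Pia      5
1   Dana      3
Taking the mean of column 'count' gives 4.0.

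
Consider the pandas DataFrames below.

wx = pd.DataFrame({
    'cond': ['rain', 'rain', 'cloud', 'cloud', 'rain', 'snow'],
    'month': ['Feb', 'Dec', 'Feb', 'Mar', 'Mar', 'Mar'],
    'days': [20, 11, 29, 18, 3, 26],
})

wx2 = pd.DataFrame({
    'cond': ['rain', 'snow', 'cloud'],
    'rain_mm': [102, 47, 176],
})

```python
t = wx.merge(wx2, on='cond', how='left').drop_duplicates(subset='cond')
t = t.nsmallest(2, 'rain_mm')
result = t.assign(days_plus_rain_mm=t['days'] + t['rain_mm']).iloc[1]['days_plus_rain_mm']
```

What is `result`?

122

merge on 'cond' (how='left') → 6 rows:
    cond month  days  rain_mm
0   rain   Feb    20      102
1   rain   Dec    11      102
2  cloud   Feb    29      176
3  cloud   Mar    18      176
4   rain   Mar     3      102
5   snow   Mar    26       47
drop duplicate cond (keep=first):
    cond month  days  rain_mm
0   rain   Feb    20      102
2  cloud   Feb    29      176
5   snow   Mar    26       47
take 2 rows with smallest rain_mm:
   cond month  days  rain_mm
5  snow   Mar    26       47
0  rain   Feb    20      102
add column days_plus_rain_mm = t['days'] + t['rain_mm']:
   cond month  days  rain_mm  days_plus_rain_mm
5  snow   Mar    26       47                 73
0  rain   Feb    20      102                122
Finally, value at position 1, column 'days_plus_rain_mm' = 122.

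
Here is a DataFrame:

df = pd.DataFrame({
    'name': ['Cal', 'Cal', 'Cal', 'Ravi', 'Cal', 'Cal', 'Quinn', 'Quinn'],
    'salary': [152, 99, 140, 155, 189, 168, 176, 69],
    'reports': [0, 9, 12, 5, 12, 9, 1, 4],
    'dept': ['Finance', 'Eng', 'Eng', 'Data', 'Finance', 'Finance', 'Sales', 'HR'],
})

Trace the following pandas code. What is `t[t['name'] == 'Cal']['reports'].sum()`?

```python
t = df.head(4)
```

21

take first 4 rows:
   name  salary  reports     dept
0   Cal     152        0  Finance
1   Cal      99        9      Eng
2   Cal     140       12      Eng
3  Ravi     155        5     Data
filter rows where name == 'Cal':
  name  salary  reports     dept
0  Cal     152        0  Finance
1  Cal      99        9      Eng
2  Cal     140       12      Eng
The sum of column 'reports' is 21.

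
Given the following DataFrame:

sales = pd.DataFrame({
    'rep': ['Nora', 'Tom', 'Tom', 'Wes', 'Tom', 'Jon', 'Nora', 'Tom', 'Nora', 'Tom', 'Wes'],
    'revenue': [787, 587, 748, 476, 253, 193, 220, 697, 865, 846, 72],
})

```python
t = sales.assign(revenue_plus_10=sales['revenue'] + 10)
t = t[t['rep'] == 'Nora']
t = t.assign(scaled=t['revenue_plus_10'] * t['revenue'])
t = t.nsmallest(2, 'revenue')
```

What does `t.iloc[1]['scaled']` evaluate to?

627239

add column revenue_plus_10 = sales['revenue'] + 10:
     rep  revenue  revenue_plus_10
0   Nora      787              797
1    Tom      587              597
2    Tom      748              758
3    Wes      476              486
4    Tom      253              263
5    Jon      193              203
6   Nora      220              230
7    Tom      697              707
8   Nora      865              875
9    Tom      846              856
10   Wes       72               82
filter rows where rep == 'Nora':
    rep  revenue  revenue_plus_10
0  Nora      787              797
6  Nora      220              230
8  Nora      865              875
add column scaled = t['revenue_plus_10'] * t['revenue']:
    rep  revenue  revenue_plus_10  scaled
0  Nora      787              797  627239
6  Nora      220              230   50600
8  Nora      865              875  756875
take 2 rows with smallest revenue:
    rep  revenue  revenue_plus_10  scaled
6  Nora      220              230   50600
0  Nora      787              797  627239
So iloc[1]['scaled'] = 627239.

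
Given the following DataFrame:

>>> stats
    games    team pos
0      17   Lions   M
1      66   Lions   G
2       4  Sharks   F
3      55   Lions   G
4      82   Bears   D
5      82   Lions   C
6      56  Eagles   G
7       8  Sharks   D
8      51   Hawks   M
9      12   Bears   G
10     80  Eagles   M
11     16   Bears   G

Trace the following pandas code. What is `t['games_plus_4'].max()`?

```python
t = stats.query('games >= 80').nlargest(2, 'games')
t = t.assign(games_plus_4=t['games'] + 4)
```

86

filter rows where games >= 80:
    games    team pos
4      82   Bears   D
5      82   Lions   C
10     80  Eagles   M
take 2 rows with largest games:
   games   team pos
4     82  Bears   D
5     82  Lions   C
add column games_plus_4 = t['games'] + 4:
   games   team pos  games_plus_4
4     82  Bears   D            86
5     82  Lions   C            86
Hence 86.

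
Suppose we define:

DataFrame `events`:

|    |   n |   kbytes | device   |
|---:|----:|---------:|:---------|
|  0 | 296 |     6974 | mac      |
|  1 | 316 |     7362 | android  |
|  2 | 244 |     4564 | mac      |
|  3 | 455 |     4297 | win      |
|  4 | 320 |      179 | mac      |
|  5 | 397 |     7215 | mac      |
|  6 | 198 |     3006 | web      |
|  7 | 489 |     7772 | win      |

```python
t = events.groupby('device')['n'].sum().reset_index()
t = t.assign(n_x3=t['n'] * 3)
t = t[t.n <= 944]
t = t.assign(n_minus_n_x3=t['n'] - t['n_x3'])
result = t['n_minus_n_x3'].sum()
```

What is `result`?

group by device, sum of n:
device
android     316
mac        1257
web         198
win         944
Name: n, dtype: int64
reset_index():
    device     n
0  android   316
1      mac  1257
2      web   198
3      win   944
add column n_x3 = t['n'] * 3:
    device     n  n_x3
0  android   316   948
1      mac  1257  3771
2      web   198   594
3      win   944  2832
filter rows where n <= 944:
    device    n  n_x3
0  android  316   948
2      web  198   594
3      win  944  2832
add column n_minus_n_x3 = t['n'] - t['n_x3']:
    device    n  n_x3  n_minus_n_x3
0  android  316   948          -632
2      web  198   594          -396
3      win  944  2832         -1888
Reading off the sum of column 'n_minus_n_x3', we get -2916.

-2916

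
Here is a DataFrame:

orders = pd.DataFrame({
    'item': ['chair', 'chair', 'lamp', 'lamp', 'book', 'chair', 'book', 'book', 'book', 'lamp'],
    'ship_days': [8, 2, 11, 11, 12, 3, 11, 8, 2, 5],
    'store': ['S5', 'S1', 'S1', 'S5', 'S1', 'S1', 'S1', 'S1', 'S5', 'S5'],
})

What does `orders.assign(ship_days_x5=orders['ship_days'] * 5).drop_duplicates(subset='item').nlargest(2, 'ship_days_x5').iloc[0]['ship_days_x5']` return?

60

add column ship_days_x5 = orders['ship_days'] * 5:
    item  ship_days store  ship_days_x5
0  chair          8    S5            40
1  chair          2    S1            10
2   lamp         11    S1            55
3   lamp         11    S5            55
4   book         12    S1            60
5  chair          3    S1            15
6   book         11    S1            55
7   book          8    S1            40
8   book          2    S5            10
9   lamp          5    S5            25
drop duplicate item (keep=first):
    item  ship_days store  ship_days_x5
0  chair          8    S5            40
2   lamp         11    S1            55
4   book         12    S1            60
take 2 rows with largest ship_days_x5:
   item  ship_days store  ship_days_x5
4  book         12    S1            60
2  lamp         11    S1            55
So iloc[0]['ship_days_x5'] = 60.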